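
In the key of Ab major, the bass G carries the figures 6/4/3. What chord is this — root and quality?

The figures 6/4/3 indicate a seventh chord in second inversion.
In second inversion the root lies a fourth above the bass: a fourth above G in Ab major is C.
The chord tones are G, Bb, C, Eb, giving C minor seventh.

C minor seventh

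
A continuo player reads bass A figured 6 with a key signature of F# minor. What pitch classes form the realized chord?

The written figures 6 are shorthand for 6/3: the 3 is implied.
A third above A in this key is C#.
A sixth above A in this key is F#.
Together with the bass A, this spells F# minor in first inversion.

A, C#, F#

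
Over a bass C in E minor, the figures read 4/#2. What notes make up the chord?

The written figures 4/#2 are shorthand for 6/4/2: the 6 is implied.
A second above C in this key is D, raised to D# by the sharp.
A fourth above C in this key is F#.
A sixth above C in this key is A.
Together with the bass C, this spells D# diminished seventh in third inversion.

C, D#, F#, A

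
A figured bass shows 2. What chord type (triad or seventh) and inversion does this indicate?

seventh chord, third inversion

2 is shorthand for 6/4/2.
Intervals of 6/4/2 above the bass form a seventh chord; the bass is the seventh, so this is third inversion.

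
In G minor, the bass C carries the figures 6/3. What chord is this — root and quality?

A diminished

The figures 6/3 indicate a triad in first inversion.
In first inversion the root lies a sixth above the bass: a sixth above C in G minor is A.
The chord tones are C, Eb, A, giving A diminished.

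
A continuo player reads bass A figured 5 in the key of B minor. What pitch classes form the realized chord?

A, C#, E

The written figures 5 are shorthand for 5/3: the 3 is implied.
A third above A in this key is C#.
A fifth above A in this key is E.
Together with the bass A, this spells A major in root position.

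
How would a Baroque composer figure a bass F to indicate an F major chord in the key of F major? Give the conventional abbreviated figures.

F is the root of F major, so the chord is in root position.
A triad in root position is figured 5/3, conventionally abbreviated (no figures — root-position triad).

no figures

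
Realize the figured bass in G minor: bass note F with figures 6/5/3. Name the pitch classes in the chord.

F, A, C, D

A third above F in this key is A.
A fifth above F in this key is C.
A sixth above F in this key is D.
Together with the bass F, this spells D minor seventh in first inversion.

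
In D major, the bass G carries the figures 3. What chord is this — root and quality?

The figures 3 indicate a triad in root position.
In root position the bass is the root, so the root is G.
The chord tones are G, B, D, giving G major.

G major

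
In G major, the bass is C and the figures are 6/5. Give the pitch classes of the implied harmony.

The written figures 6/5 are shorthand for 6/5/3: the 3 is implied.
A third above C in this key is E.
A fifth above C in this key is G.
A sixth above C in this key is A.
Together with the bass C, this spells A minor seventh in first inversion.

C, E, G, A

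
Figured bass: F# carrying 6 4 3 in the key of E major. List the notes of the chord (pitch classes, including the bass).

F#, A, B, D#

A third above F# in this key is A.
A fourth above F# in this key is B.
A sixth above F# in this key is D#.
Together with the bass F#, this spells B dominant seventh in second inversion.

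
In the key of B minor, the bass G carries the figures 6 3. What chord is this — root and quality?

The figures 6 3 indicate a triad in first inversion.
In first inversion the root lies a sixth above the bass: a sixth above G in B minor is E.
The chord tones are G, B, E, giving E minor.

E minor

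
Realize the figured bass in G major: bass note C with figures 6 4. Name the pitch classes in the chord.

C, F#, A

A fourth above C in this key is F#.
A sixth above C in this key is A.
Together with the bass C, this spells F# diminished in second inversion.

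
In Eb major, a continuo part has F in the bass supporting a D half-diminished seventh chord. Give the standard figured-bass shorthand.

F is the third of D half-diminished seventh, so the chord is in first inversion.
A seventh chord in first inversion is figured 6/5/3, conventionally abbreviated 6/5.

6/5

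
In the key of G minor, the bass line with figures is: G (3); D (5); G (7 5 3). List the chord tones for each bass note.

G, Bb, D | D, F, A | G, Bb, D, F

G (5/3): G, Bb, D.
D (5/3): D, F, A.
G (7/5/3): G, Bb, D, F.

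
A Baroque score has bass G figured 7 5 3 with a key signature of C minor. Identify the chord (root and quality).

G minor seventh

The figures 7 5 3 indicate a seventh chord in root position.
In root position the bass is the root, so the root is G.
The chord tones are G, Bb, D, F, giving G minor seventh.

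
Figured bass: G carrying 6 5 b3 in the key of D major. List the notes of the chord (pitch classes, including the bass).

G, Bb, D, E

A third above G in this key is B, lowered to Bb by the flat.
A fifth above G in this key is D.
A sixth above G in this key is E.
Together with the bass G, this spells E half-diminished seventh in first inversion.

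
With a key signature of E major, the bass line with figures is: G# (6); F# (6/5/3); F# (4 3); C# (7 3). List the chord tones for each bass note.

G# (6/3): G#, B, E.
F# (6/5/3): F#, A, C#, D#.
F# (6/4/3): F#, A, B, D#.
C# (7/5/3): C#, E, G#, B.

G#, B, E | F#, A, C#, D# | F#, A, B, D# | C#, E, G#, B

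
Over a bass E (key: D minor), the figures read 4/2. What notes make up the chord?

The written figures 4/2 are shorthand for 6/4/2: the 6 is implied.
A second above E in this key is F.
A fourth above E in this key is A.
A sixth above E in this key is C.
Together with the bass E, this spells F major seventh in third inversion.

E, F, A, C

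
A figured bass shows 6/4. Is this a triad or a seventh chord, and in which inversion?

triad, second inversion

Intervals of 6/4 above the bass form a triad; the bass is the fifth, so this is second inversion.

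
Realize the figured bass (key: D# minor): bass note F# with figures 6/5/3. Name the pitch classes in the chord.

F#, A#, C#, D#

A third above F# in this key is A#.
A fifth above F# in this key is C#.
A sixth above F# in this key is D#.
Together with the bass F#, this spells D# minor seventh in first inversion.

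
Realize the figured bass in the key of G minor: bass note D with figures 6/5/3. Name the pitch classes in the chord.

D, F, A, Bb

A third above D in this key is F.
A fifth above D in this key is A.
A sixth above D in this key is Bb.
Together with the bass D, this spells Bb major seventh in first inversion.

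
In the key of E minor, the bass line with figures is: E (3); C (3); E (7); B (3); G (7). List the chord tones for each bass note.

E (5/3): E, G, B.
C (5/3): C, E, G.
E (7/5/3): E, G, B, D.
B (5/3): B, D, F#.
G (7/5/3): G, B, D, F#.

E, G, B | C, E, G | E, G, B, D | B, D, F# | G, B, D, F#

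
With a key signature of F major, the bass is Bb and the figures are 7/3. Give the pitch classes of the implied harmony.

The written figures 7/3 are shorthand for 7/5/3: the 5 is implied.
A third above Bb in this key is D.
A fifth above Bb in this key is F.
A seventh above Bb in this key is A.
Together with the bass Bb, this spells Bb major seventh in root position.

Bb, D, F, A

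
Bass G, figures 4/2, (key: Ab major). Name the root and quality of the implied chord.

The figures 4/2 indicate a seventh chord in third inversion.
In third inversion the root lies a second above the bass: a second above G in Ab major is Ab.
The chord tones are G, Ab, C, Eb, giving Ab major seventh.

Ab major seventh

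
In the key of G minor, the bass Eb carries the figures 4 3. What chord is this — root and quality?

The figures 4 3 indicate a seventh chord in second inversion.
In second inversion the root lies a fourth above the bass: a fourth above Eb in G minor is A.
The chord tones are Eb, G, A, C, giving A half-diminished seventh.

A half-diminished seventh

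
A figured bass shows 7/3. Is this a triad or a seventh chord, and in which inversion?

seventh chord, root position

7/3 is shorthand for 7/5/3.
Intervals of 7/5/3 above the bass form a seventh chord; the bass is the root, so this is root position.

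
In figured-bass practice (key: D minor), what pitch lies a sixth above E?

C

Counting 5 letter steps above E lands on C; in D minor, that letter is C.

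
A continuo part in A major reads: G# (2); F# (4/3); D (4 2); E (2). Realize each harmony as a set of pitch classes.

G#, A, C#, E | F#, A, B, D | D, E, G#, B | E, F#, A, C#

G# (6/4/2): G#, A, C#, E.
F# (6/4/3): F#, A, B, D.
D (6/4/2): D, E, G#, B.
E (6/4/2): E, F#, A, C#.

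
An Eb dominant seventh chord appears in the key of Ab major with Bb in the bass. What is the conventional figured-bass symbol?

4/3

Bb is the fifth of Eb dominant seventh, so the chord is in second inversion.
A seventh chord in second inversion is figured 6/4/3, conventionally abbreviated 4/3.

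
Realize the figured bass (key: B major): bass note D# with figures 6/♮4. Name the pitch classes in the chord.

A fourth above D# in this key is G#, made natural (G) by the ♮ figure.
A sixth above D# in this key is B.
Together with the bass D#, this spells G augmented in second inversion.

D#, G, B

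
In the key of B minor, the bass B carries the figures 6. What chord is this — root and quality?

The figures 6 indicate a triad in first inversion.
In first inversion the root lies a sixth above the bass: a sixth above B in B minor is G.
The chord tones are B, D, G, giving G major.

G major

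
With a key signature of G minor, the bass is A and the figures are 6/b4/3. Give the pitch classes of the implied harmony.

A, C, Db, F

A third above A in this key is C.
A fourth above A in this key is D, lowered to Db by the flat.
A sixth above A in this key is F.
Together with the bass A, this spells Db augmented major seventh in second inversion.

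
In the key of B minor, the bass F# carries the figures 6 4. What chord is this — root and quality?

The figures 6 4 indicate a triad in second inversion.
In second inversion the root lies a fourth above the bass: a fourth above F# in B minor is B.
The chord tones are F#, B, D, giving B minor.

B minor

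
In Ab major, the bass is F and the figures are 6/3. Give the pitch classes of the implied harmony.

A third above F in this key is Ab.
A sixth above F in this key is Db.
Together with the bass F, this spells Db major in first inversion.

F, Ab, Db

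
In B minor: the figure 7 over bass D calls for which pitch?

Counting 6 letter steps above D lands on C; in B minor, that letter is C#.

C#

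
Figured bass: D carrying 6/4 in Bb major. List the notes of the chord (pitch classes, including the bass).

D, G, Bb

A fourth above D in this key is G.
A sixth above D in this key is Bb.
Together with the bass D, this spells G minor in second inversion.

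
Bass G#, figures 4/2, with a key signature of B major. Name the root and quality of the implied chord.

A# half-diminished seventh

The figures 4/2 indicate a seventh chord in third inversion.
In third inversion the root lies a second above the bass: a second above G# in B major is A#.
The chord tones are G#, A#, C#, E, giving A# half-diminished seventh.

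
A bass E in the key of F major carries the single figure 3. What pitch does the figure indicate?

Counting 2 letter steps above E lands on G; in F major, that letter is G.

G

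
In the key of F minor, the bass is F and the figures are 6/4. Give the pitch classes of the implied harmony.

A fourth above F in this key is Bb.
A sixth above F in this key is Db.
Together with the bass F, this spells Bb minor in second inversion.

F, Bb, Db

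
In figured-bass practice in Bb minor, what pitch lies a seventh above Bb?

Counting 6 letter steps above Bb lands on A; in Bb minor, that letter is Ab.

Ab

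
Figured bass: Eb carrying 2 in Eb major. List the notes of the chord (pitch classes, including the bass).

The written figures 2 are shorthand for 6/4/2: the 6/4 are implied.
A second above Eb in this key is F.
A fourth above Eb in this key is Ab.
A sixth above Eb in this key is C.
Together with the bass Eb, this spells F minor seventh in third inversion.

Eb, F, Ab, C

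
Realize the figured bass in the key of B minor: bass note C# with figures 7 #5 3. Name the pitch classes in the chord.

A third above C# in this key is E.
A fifth above C# in this key is G, raised to G# by the sharp.
A seventh above C# in this key is B.
Together with the bass C#, this spells C# minor seventh in root position.

C#, E, G#, B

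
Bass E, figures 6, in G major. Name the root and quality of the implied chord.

C major

The figures 6 indicate a triad in first inversion.
In first inversion the root lies a sixth above the bass: a sixth above E in G major is C.
The chord tones are E, G, C, giving C major.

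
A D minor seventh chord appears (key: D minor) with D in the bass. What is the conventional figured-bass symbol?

D is the root of D minor seventh, so the chord is in root position.
A seventh chord in root position is figured 7/5/3, conventionally abbreviated 7.

7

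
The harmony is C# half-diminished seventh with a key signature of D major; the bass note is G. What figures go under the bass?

G is the fifth of C# half-diminished seventh, so the chord is in second inversion.
A seventh chord in second inversion is figured 6/4/3, conventionally abbreviated 4/3.

4/3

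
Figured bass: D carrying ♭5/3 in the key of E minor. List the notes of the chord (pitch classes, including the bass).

A third above D in this key is F#.
A fifth above D in this key is A, lowered to Ab by the flat.

D, F#, Ab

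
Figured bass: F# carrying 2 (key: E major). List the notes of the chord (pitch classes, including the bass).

F#, G#, B, D#

The written figures 2 are shorthand for 6/4/2: the 6/4 are implied.
A second above F# in this key is G#.
A fourth above F# in this key is B.
A sixth above F# in this key is D#.
Together with the bass F#, this spells G# minor seventh in third inversion.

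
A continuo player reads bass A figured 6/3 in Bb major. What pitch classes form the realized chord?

A, C, F

A third above A in this key is C.
A sixth above A in this key is F.
Together with the bass A, this spells F major in first inversion.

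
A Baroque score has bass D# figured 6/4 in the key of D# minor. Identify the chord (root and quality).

G# minor

The figures 6/4 indicate a triad in second inversion.
In second inversion the root lies a fourth above the bass: a fourth above D# in D# minor is G#.
The chord tones are D#, G#, B, giving G# minor.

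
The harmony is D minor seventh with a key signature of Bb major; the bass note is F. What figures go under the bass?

F is the third of D minor seventh, so the chord is in first inversion.
A seventh chord in first inversion is figured 6/5/3, conventionally abbreviated 6/5.

6/5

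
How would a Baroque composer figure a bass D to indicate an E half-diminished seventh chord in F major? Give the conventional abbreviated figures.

4/2

D is the seventh of E half-diminished seventh, so the chord is in third inversion.
A seventh chord in third inversion is figured 6/4/2, conventionally abbreviated 4/2.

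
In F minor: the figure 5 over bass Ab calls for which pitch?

Eb

Counting 4 letter steps above Ab lands on E; in F minor, that letter is Eb.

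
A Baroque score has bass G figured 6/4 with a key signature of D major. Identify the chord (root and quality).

The figures 6/4 indicate a triad in second inversion.
In second inversion the root lies a fourth above the bass: a fourth above G in D major is C#.
The chord tones are G, C#, E, giving C# diminished.

C# diminished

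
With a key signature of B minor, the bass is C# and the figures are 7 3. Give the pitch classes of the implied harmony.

The written figures 7 3 are shorthand for 7/5/3: the 5 is implied.
A third above C# in this key is E.
A fifth above C# in this key is G.
A seventh above C# in this key is B.
Together with the bass C#, this spells C# half-diminished seventh in root position.

C#, E, G, B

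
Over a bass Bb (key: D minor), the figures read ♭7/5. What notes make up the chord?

Bb, D, F, Ab

The written figures ♭7/5 are shorthand for 7/5/3: the 3 is implied.
A third above Bb in this key is D.
A fifth above Bb in this key is F.
A seventh above Bb in this key is A, lowered to Ab by the flat.
Together with the bass Bb, this spells Bb dominant seventh in root position.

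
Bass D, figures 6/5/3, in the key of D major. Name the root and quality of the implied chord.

The figures 6/5/3 indicate a seventh chord in first inversion.
In first inversion the root lies a sixth above the bass: a sixth above D in D major is B.
The chord tones are D, F#, A, B, giving B minor seventh.

B minor seventh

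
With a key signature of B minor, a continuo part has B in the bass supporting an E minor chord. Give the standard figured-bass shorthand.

B is the fifth of E minor, so the chord is in second inversion.
A triad in second inversion is figured 6/4, conventionally abbreviated 6/4.

6/4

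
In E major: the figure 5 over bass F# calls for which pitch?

Counting 4 letter steps above F# lands on C; in E major, that letter is C#.

C#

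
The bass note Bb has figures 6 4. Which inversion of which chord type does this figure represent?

triad, second inversion

Intervals of 6/4 above the bass form a triad; the bass is the fifth, so this is second inversion.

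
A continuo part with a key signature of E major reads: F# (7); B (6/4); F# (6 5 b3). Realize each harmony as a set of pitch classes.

F#, A, C#, E | B, E, G# | F#, Ab, C#, D#

F# (7/5/3): F#, A, C#, E.
B (6/4): B, E, G#.
F# (6/5/b3): F#, Ab, C#, D#.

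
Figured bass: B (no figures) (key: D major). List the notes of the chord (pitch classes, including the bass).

B, D, F#

An unfigured bass implies 5/3.
A third above B in this key is D.
A fifth above B in this key is F#.
Together with the bass B, this spells B minor in root position.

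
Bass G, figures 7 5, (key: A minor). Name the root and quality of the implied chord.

The figures 7 5 indicate a seventh chord in root position.
In root position the bass is the root, so the root is G.
The chord tones are G, B, D, F, giving G dominant seventh.

G dominant seventh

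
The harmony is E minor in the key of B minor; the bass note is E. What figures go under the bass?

no figures

E is the root of E minor, so the chord is in root position.
A triad in root position is figured 5/3, conventionally abbreviated (no figures — root-position triad).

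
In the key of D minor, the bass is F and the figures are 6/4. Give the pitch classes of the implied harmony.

A fourth above F in this key is Bb.
A sixth above F in this key is D.
Together with the bass F, this spells Bb major in second inversion.

F, Bb, D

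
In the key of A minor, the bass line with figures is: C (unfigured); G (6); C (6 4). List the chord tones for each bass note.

C (5/3): C, E, G.
G (6/3): G, B, E.
C (6/4): C, F, A.

C, E, G | G, B, E | C, F, A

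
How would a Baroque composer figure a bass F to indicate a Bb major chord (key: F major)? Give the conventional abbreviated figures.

6/4

F is the fifth of Bb major, so the chord is in second inversion.
A triad in second inversion is figured 6/4, conventionally abbreviated 6/4.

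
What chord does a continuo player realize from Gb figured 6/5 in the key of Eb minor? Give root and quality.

Eb minor seventh

The figures 6/5 indicate a seventh chord in first inversion.
In first inversion the root lies a sixth above the bass: a sixth above Gb in Eb minor is Eb.
The chord tones are Gb, Bb, Db, Eb, giving Eb minor seventh.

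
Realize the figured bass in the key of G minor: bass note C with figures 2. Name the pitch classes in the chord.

C, D, F, A

The written figures 2 are shorthand for 6/4/2: the 6/4 are implied.
A second above C in this key is D.
A fourth above C in this key is F.
A sixth above C in this key is A.
Together with the bass C, this spells D minor seventh in third inversion.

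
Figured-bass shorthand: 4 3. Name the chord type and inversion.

4 3 is shorthand for 6/4/3.
Intervals of 6/4/3 above the bass form a seventh chord; the bass is the fifth, so this is second inversion.

seventh chord, second inversion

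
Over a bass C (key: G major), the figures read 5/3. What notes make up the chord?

C, E, G

A third above C in this key is E.
A fifth above C in this key is G.
Together with the bass C, this spells C major in root position.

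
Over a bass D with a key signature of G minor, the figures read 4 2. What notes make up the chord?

The written figures 4 2 are shorthand for 6/4/2: the 6 is implied.
A second above D in this key is Eb.
A fourth above D in this key is G.
A sixth above D in this key is Bb.
Together with the bass D, this spells Eb major seventh in third inversion.

D, Eb, G, Bb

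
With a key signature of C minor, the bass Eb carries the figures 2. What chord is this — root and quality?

F minor seventh

The figures 2 indicate a seventh chord in third inversion.
In third inversion the root lies a second above the bass: a second above Eb in C minor is F.
The chord tones are Eb, F, Ab, C, giving F minor seventh.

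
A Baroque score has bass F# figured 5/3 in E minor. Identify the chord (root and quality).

F# diminished

The figures 5/3 indicate a triad in root position.
In root position the bass is the root, so the root is F#.
The chord tones are F#, A, C, giving F# diminished.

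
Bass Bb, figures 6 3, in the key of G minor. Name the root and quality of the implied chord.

G minor

The figures 6 3 indicate a triad in first inversion.
In first inversion the root lies a sixth above the bass: a sixth above Bb in G minor is G.
The chord tones are Bb, D, G, giving G minor.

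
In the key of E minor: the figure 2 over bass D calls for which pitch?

Counting 1 letter step above D lands on E; in E minor, that letter is E.

E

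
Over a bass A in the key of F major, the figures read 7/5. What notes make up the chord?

The written figures 7/5 are shorthand for 7/5/3: the 3 is implied.
A third above A in this key is C.
A fifth above A in this key is E.
A seventh above A in this key is G.
Together with the bass A, this spells A minor seventh in root position.

A, C, E, G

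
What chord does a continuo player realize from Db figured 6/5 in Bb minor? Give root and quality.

The figures 6/5 indicate a seventh chord in first inversion.
In first inversion the root lies a sixth above the bass: a sixth above Db in Bb minor is Bb.
The chord tones are Db, F, Ab, Bb, giving Bb minor seventh.

Bb minor seventh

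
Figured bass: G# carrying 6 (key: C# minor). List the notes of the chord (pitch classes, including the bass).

G#, B, E

The written figures 6 are shorthand for 6/3: the 3 is implied.
A third above G# in this key is B.
A sixth above G# in this key is E.
Together with the bass G#, this spells E major in first inversion.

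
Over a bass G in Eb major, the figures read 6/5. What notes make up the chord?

G, Bb, D, Eb

The written figures 6/5 are shorthand for 6/5/3: the 3 is implied.
A third above G in this key is Bb.
A fifth above G in this key is D.
A sixth above G in this key is Eb.
Together with the bass G, this spells Eb major seventh in first inversion.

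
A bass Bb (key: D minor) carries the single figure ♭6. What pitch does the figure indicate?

Counting 5 letter steps above Bb lands on G; in D minor, that letter is G.
The b6 figure lowers it a semitone, giving Gb.

Gb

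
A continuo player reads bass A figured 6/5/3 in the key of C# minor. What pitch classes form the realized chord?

A third above A in this key is C#.
A fifth above A in this key is E.
A sixth above A in this key is F#.
Together with the bass A, this spells F# minor seventh in first inversion.

A, C#, E, F#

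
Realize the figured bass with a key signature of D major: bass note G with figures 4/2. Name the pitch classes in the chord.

G, A, C#, E

The written figures 4/2 are shorthand for 6/4/2: the 6 is implied.
A second above G in this key is A.
A fourth above G in this key is C#.
A sixth above G in this key is E.
Together with the bass G, this spells A dominant seventh in third inversion.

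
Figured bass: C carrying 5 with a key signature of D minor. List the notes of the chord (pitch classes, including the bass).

The written figures 5 are shorthand for 5/3: the 3 is implied.
A third above C in this key is E.
A fifth above C in this key is G.
Together with the bass C, this spells C major in root position.

C, E, G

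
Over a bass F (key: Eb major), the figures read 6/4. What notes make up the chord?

F, Bb, D

A fourth above F in this key is Bb.
A sixth above F in this key is D.
Together with the bass F, this spells Bb major in second inversion.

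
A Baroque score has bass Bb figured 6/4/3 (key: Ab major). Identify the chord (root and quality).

The figures 6/4/3 indicate a seventh chord in second inversion.
In second inversion the root lies a fourth above the bass: a fourth above Bb in Ab major is Eb.
The chord tones are Bb, Db, Eb, G, giving Eb dominant seventh.

Eb dominant seventh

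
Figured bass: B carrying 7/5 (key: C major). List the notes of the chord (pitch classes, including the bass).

The written figures 7/5 are shorthand for 7/5/3: the 3 is implied.
A third above B in this key is D.
A fifth above B in this key is F.
A seventh above B in this key is A.
Together with the bass B, this spells B half-diminished seventh in root position.

B, D, F, A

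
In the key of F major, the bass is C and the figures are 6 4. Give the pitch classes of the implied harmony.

A fourth above C in this key is F.
A sixth above C in this key is A.
Together with the bass C, this spells F major in second inversion.

C, F, A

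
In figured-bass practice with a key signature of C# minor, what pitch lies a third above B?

D#

Counting 2 letter steps above B lands on D; in C# minor, that letter is D#.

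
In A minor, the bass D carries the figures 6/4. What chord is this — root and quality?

The figures 6/4 indicate a triad in second inversion.
In second inversion the root lies a fourth above the bass: a fourth above D in A minor is G.
The chord tones are D, G, B, giving G major.

G major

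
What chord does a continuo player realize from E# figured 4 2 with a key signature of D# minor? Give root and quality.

The figures 4 2 indicate a seventh chord in third inversion.
In third inversion the root lies a second above the bass: a second above E# in D# minor is F#.
The chord tones are E#, F#, A#, C#, giving F# major seventh.

F# major seventh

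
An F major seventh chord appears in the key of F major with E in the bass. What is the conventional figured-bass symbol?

4/2

E is the seventh of F major seventh, so the chord is in third inversion.
A seventh chord in third inversion is figured 6/4/2, conventionally abbreviated 4/2.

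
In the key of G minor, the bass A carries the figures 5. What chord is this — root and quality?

The figures 5 indicate a triad in root position.
In root position the bass is the root, so the root is A.
The chord tones are A, C, Eb, giving A diminished.

A diminished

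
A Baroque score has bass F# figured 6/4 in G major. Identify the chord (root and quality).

B minor

The figures 6/4 indicate a triad in second inversion.
In second inversion the root lies a fourth above the bass: a fourth above F# in G major is B.
The chord tones are F#, B, D, giving B minor.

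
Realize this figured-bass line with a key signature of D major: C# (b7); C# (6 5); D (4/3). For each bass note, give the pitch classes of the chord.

C# (b7/5/3): C#, E, G, Bb.
C# (6/5/3): C#, E, G, A.
D (6/4/3): D, F#, G, B.

C#, E, G, Bb | C#, E, G, A | D, F#, G, B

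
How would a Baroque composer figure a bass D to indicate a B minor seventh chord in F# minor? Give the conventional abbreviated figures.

D is the third of B minor seventh, so the chord is in first inversion.
A seventh chord in first inversion is figured 6/5/3, conventionally abbreviated 6/5.

6/5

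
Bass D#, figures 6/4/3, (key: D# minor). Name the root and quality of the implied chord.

The figures 6/4/3 indicate a seventh chord in second inversion.
In second inversion the root lies a fourth above the bass: a fourth above D# in D# minor is G#.
The chord tones are D#, F#, G#, B, giving G# minor seventh.

G# minor seventh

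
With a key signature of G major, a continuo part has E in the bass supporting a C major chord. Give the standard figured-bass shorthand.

6

E is the third of C major, so the chord is in first inversion.
A triad in first inversion is figured 6/3, conventionally abbreviated 6.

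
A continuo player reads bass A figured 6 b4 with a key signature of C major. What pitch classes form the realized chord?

A, Db, F

A fourth above A in this key is D, lowered to Db by the flat.
A sixth above A in this key is F.
Together with the bass A, this spells Db augmented in second inversion.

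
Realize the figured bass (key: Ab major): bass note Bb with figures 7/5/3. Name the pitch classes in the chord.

Bb, Db, F, Ab

A third above Bb in this key is Db.
A fifth above Bb in this key is F.
A seventh above Bb in this key is Ab.
Together with the bass Bb, this spells Bb minor seventh in root position.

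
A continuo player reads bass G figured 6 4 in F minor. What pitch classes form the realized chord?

A fourth above G in this key is C.
A sixth above G in this key is Eb.
Together with the bass G, this spells C minor in second inversion.

G, C, Eb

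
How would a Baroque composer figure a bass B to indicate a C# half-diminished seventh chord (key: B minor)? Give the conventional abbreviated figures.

B is the seventh of C# half-diminished seventh, so the chord is in third inversion.
A seventh chord in third inversion is figured 6/4/2, conventionally abbreviated 4/2.

4/2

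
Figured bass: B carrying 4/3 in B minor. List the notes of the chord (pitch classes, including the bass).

B, D, E, G

The written figures 4/3 are shorthand for 6/4/3: the 6 is implied.
A third above B in this key is D.
A fourth above B in this key is E.
A sixth above B in this key is G.
Together with the bass B, this spells E minor seventh in second inversion.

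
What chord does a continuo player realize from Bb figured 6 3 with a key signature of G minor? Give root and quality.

The figures 6 3 indicate a triad in first inversion.
In first inversion the root lies a sixth above the bass: a sixth above Bb in G minor is G.
The chord tones are Bb, D, G, giving G minor.

G minor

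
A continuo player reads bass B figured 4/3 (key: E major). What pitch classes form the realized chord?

The written figures 4/3 are shorthand for 6/4/3: the 6 is implied.
A third above B in this key is D#.
A fourth above B in this key is E.
A sixth above B in this key is G#.
Together with the bass B, this spells E major seventh in second inversion.

B, D#, E, G#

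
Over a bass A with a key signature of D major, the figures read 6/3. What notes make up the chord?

A, C#, F#

A third above A in this key is C#.
A sixth above A in this key is F#.
Together with the bass A, this spells F# minor in first inversion.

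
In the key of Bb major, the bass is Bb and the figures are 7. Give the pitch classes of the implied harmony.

Bb, D, F, A

The written figures 7 are shorthand for 7/5/3: the 5/3 are implied.
A third above Bb in this key is D.
A fifth above Bb in this key is F.
A seventh above Bb in this key is A.
Together with the bass Bb, this spells Bb major seventh in root position.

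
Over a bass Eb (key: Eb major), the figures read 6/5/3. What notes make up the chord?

A third above Eb in this key is G.
A fifth above Eb in this key is Bb.
A sixth above Eb in this key is C.
Together with the bass Eb, this spells C minor seventh in first inversion.

Eb, G, Bb, C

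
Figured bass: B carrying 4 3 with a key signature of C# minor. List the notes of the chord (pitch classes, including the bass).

The written figures 4 3 are shorthand for 6/4/3: the 6 is implied.
A third above B in this key is D#.
A fourth above B in this key is E.
A sixth above B in this key is G#.
Together with the bass B, this spells E major seventh in second inversion.

B, D#, E, G#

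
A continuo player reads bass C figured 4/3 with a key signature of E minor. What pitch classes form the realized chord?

C, E, F#, A

The written figures 4/3 are shorthand for 6/4/3: the 6 is implied.
A third above C in this key is E.
A fourth above C in this key is F#.
A sixth above C in this key is A.
Together with the bass C, this spells F# half-diminished seventh in second inversion.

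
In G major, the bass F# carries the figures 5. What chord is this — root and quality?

The figures 5 indicate a triad in root position.
In root position the bass is the root, so the root is F#.
The chord tones are F#, A, C, giving F# diminished.

F# diminished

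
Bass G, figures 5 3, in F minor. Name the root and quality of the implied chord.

The figures 5 3 indicate a triad in root position.
In root position the bass is the root, so the root is G.
The chord tones are G, Bb, Db, giving G diminished.

G diminished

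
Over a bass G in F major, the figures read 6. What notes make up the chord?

The written figures 6 are shorthand for 6/3: the 3 is implied.
A third above G in this key is Bb.
A sixth above G in this key is E.
Together with the bass G, this spells E diminished in first inversion.

G, Bb, E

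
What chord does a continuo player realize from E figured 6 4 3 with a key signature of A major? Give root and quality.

A major seventh

The figures 6 4 3 indicate a seventh chord in second inversion.
In second inversion the root lies a fourth above the bass: a fourth above E in A major is A.
The chord tones are E, G#, A, C#, giving A major seventh.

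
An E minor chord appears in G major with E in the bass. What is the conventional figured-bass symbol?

E is the root of E minor, so the chord is in root position.
A triad in root position is figured 5/3, conventionally abbreviated (no figures — root-position triad).

no figures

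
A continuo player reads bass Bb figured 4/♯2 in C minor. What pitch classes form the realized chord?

Bb, C#, Eb, G

The written figures 4/♯2 are shorthand for 6/4/2: the 6 is implied.
A second above Bb in this key is C, raised to C# by the sharp.
A fourth above Bb in this key is Eb.
A sixth above Bb in this key is G.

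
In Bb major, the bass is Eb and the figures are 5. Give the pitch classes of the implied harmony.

The written figures 5 are shorthand for 5/3: the 3 is implied.
A third above Eb in this key is G.
A fifth above Eb in this key is Bb.
Together with the bass Eb, this spells Eb major in root position.

Eb, G, Bb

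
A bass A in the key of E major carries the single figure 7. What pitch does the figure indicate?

Counting 6 letter steps above A lands on G; in E major, that letter is G#.

G#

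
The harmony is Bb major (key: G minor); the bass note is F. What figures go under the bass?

6/4

F is the fifth of Bb major, so the chord is in second inversion.
A triad in second inversion is figured 6/4, conventionally abbreviated 6/4.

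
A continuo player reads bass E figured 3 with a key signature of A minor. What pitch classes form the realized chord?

E, G, B

The written figures 3 are shorthand for 5/3: the 5 is implied.
A third above E in this key is G.
A fifth above E in this key is B.
Together with the bass E, this spells E minor in root position.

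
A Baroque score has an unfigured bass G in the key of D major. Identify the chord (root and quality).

An unfigured bass indicates a triad in root position.
In root position the bass is the root, so the root is G.
The chord tones are G, B, D, giving G major.

G major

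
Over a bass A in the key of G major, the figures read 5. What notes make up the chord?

A, C, E

The written figures 5 are shorthand for 5/3: the 3 is implied.
A third above A in this key is C.
A fifth above A in this key is E.
Together with the bass A, this spells A minor in root position.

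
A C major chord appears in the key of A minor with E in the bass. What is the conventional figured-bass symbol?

E is the third of C major, so the chord is in first inversion.
A triad in first inversion is figured 6/3, conventionally abbreviated 6.

6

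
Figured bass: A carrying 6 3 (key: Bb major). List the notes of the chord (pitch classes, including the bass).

A third above A in this key is C.
A sixth above A in this key is F.
Together with the bass A, this spells F major in first inversion.

A, C, F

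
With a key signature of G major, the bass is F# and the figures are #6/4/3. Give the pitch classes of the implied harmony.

F#, A, B, D#

A third above F# in this key is A.
A fourth above F# in this key is B.
A sixth above F# in this key is D, raised to D# by the sharp.
Together with the bass F#, this spells B dominant seventh in second inversion.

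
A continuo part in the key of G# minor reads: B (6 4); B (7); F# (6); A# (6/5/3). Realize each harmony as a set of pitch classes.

B (6/4): B, E, G#.
B (7/5/3): B, D#, F#, A#.
F# (6/3): F#, A#, D#.
A# (6/5/3): A#, C#, E, F#.

B, E, G# | B, D#, F#, A# | F#, A#, D# | A#, C#, E, F#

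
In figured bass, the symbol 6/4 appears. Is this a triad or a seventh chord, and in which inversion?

Intervals of 6/4 above the bass form a triad; the bass is the fifth, so this is second inversion.

triad, second inversion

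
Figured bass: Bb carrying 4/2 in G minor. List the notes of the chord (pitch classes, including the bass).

The written figures 4/2 are shorthand for 6/4/2: the 6 is implied.
A second above Bb in this key is C.
A fourth above Bb in this key is Eb.
A sixth above Bb in this key is G.
Together with the bass Bb, this spells C minor seventh in third inversion.

Bb, C, Eb, G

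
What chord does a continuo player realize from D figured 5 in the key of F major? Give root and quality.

The figures 5 indicate a triad in root position.
In root position the bass is the root, so the root is D.
The chord tones are D, F, A, giving D minor.

D minor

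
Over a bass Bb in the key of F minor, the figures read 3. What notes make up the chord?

Bb, Db, F

The written figures 3 are shorthand for 5/3: the 5 is implied.
A third above Bb in this key is Db.
A fifth above Bb in this key is F.
Together with the bass Bb, this spells Bb minor in root position.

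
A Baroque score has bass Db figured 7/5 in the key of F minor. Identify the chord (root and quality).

The figures 7/5 indicate a seventh chord in root position.
In root position the bass is the root, so the root is Db.
The chord tones are Db, F, Ab, C, giving Db major seventh.

Db major seventh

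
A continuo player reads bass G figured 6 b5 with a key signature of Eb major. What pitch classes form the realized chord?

G, Bb, Db, Eb

The written figures 6 b5 are shorthand for 6/5/3: the 3 is implied.
A third above G in this key is Bb.
A fifth above G in this key is D, lowered to Db by the flat.
A sixth above G in this key is Eb.
Together with the bass G, this spells Eb dominant seventh in first inversion.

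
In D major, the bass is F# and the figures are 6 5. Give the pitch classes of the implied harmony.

F#, A, C#, D

The written figures 6 5 are shorthand for 6/5/3: the 3 is implied.
A third above F# in this key is A.
A fifth above F# in this key is C#.
A sixth above F# in this key is D.
Together with the bass F#, this spells D major seventh in first inversion.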